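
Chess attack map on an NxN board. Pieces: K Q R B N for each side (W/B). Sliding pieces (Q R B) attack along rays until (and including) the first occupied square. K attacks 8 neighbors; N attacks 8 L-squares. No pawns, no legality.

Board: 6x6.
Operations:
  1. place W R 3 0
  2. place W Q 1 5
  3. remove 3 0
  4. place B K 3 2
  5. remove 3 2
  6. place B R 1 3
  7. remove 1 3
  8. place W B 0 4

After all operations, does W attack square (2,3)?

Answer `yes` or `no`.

Op 1: place WR@(3,0)
Op 2: place WQ@(1,5)
Op 3: remove (3,0)
Op 4: place BK@(3,2)
Op 5: remove (3,2)
Op 6: place BR@(1,3)
Op 7: remove (1,3)
Op 8: place WB@(0,4)
Per-piece attacks for W:
  WB@(0,4): attacks (1,5) (1,3) (2,2) (3,1) (4,0) [ray(1,1) blocked at (1,5)]
  WQ@(1,5): attacks (1,4) (1,3) (1,2) (1,1) (1,0) (2,5) (3,5) (4,5) (5,5) (0,5) (2,4) (3,3) (4,2) (5,1) (0,4) [ray(-1,-1) blocked at (0,4)]
W attacks (2,3): no

Answer: no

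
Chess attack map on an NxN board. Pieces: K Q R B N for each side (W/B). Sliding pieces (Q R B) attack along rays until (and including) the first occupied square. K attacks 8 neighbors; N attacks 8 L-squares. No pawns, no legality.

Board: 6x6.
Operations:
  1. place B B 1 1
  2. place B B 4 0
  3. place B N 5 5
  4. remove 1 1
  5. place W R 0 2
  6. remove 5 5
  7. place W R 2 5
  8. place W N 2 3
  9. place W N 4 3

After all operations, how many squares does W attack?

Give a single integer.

Op 1: place BB@(1,1)
Op 2: place BB@(4,0)
Op 3: place BN@(5,5)
Op 4: remove (1,1)
Op 5: place WR@(0,2)
Op 6: remove (5,5)
Op 7: place WR@(2,5)
Op 8: place WN@(2,3)
Op 9: place WN@(4,3)
Per-piece attacks for W:
  WR@(0,2): attacks (0,3) (0,4) (0,5) (0,1) (0,0) (1,2) (2,2) (3,2) (4,2) (5,2)
  WN@(2,3): attacks (3,5) (4,4) (1,5) (0,4) (3,1) (4,2) (1,1) (0,2)
  WR@(2,5): attacks (2,4) (2,3) (3,5) (4,5) (5,5) (1,5) (0,5) [ray(0,-1) blocked at (2,3)]
  WN@(4,3): attacks (5,5) (3,5) (2,4) (5,1) (3,1) (2,2)
Union (21 distinct): (0,0) (0,1) (0,2) (0,3) (0,4) (0,5) (1,1) (1,2) (1,5) (2,2) (2,3) (2,4) (3,1) (3,2) (3,5) (4,2) (4,4) (4,5) (5,1) (5,2) (5,5)

Answer: 21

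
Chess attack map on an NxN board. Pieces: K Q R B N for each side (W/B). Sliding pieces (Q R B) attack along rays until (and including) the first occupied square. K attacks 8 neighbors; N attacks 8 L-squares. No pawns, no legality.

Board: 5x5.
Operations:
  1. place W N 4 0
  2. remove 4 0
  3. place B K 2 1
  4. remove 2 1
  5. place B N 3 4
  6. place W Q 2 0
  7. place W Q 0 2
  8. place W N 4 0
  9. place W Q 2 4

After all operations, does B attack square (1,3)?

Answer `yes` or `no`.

Answer: yes

Derivation:
Op 1: place WN@(4,0)
Op 2: remove (4,0)
Op 3: place BK@(2,1)
Op 4: remove (2,1)
Op 5: place BN@(3,4)
Op 6: place WQ@(2,0)
Op 7: place WQ@(0,2)
Op 8: place WN@(4,0)
Op 9: place WQ@(2,4)
Per-piece attacks for B:
  BN@(3,4): attacks (4,2) (2,2) (1,3)
B attacks (1,3): yes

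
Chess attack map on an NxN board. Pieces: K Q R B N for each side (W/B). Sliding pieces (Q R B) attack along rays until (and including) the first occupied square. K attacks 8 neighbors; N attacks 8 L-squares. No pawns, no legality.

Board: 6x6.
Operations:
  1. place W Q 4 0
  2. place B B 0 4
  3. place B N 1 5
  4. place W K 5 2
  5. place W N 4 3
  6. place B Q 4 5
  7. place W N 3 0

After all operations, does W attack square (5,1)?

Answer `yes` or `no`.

Answer: yes

Derivation:
Op 1: place WQ@(4,0)
Op 2: place BB@(0,4)
Op 3: place BN@(1,5)
Op 4: place WK@(5,2)
Op 5: place WN@(4,3)
Op 6: place BQ@(4,5)
Op 7: place WN@(3,0)
Per-piece attacks for W:
  WN@(3,0): attacks (4,2) (5,1) (2,2) (1,1)
  WQ@(4,0): attacks (4,1) (4,2) (4,3) (5,0) (3,0) (5,1) (3,1) (2,2) (1,3) (0,4) [ray(0,1) blocked at (4,3); ray(-1,0) blocked at (3,0); ray(-1,1) blocked at (0,4)]
  WN@(4,3): attacks (5,5) (3,5) (2,4) (5,1) (3,1) (2,2)
  WK@(5,2): attacks (5,3) (5,1) (4,2) (4,3) (4,1)
W attacks (5,1): yes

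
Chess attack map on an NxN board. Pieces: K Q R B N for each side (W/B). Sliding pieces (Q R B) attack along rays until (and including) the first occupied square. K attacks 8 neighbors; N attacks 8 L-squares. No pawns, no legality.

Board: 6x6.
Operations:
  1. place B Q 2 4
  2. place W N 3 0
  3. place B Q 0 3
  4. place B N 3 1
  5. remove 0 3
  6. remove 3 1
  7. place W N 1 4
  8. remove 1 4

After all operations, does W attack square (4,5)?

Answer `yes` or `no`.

Answer: no

Derivation:
Op 1: place BQ@(2,4)
Op 2: place WN@(3,0)
Op 3: place BQ@(0,3)
Op 4: place BN@(3,1)
Op 5: remove (0,3)
Op 6: remove (3,1)
Op 7: place WN@(1,4)
Op 8: remove (1,4)
Per-piece attacks for W:
  WN@(3,0): attacks (4,2) (5,1) (2,2) (1,1)
W attacks (4,5): no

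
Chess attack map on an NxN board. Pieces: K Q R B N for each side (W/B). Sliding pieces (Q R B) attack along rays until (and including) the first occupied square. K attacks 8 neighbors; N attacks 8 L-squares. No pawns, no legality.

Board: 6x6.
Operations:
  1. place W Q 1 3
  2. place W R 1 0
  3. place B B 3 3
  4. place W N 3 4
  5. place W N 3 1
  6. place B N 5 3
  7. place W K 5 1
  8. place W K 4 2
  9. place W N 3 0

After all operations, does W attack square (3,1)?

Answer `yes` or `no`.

Answer: yes

Derivation:
Op 1: place WQ@(1,3)
Op 2: place WR@(1,0)
Op 3: place BB@(3,3)
Op 4: place WN@(3,4)
Op 5: place WN@(3,1)
Op 6: place BN@(5,3)
Op 7: place WK@(5,1)
Op 8: place WK@(4,2)
Op 9: place WN@(3,0)
Per-piece attacks for W:
  WR@(1,0): attacks (1,1) (1,2) (1,3) (2,0) (3,0) (0,0) [ray(0,1) blocked at (1,3); ray(1,0) blocked at (3,0)]
  WQ@(1,3): attacks (1,4) (1,5) (1,2) (1,1) (1,0) (2,3) (3,3) (0,3) (2,4) (3,5) (2,2) (3,1) (0,4) (0,2) [ray(0,-1) blocked at (1,0); ray(1,0) blocked at (3,3); ray(1,-1) blocked at (3,1)]
  WN@(3,0): attacks (4,2) (5,1) (2,2) (1,1)
  WN@(3,1): attacks (4,3) (5,2) (2,3) (1,2) (5,0) (1,0)
  WN@(3,4): attacks (5,5) (1,5) (4,2) (5,3) (2,2) (1,3)
  WK@(4,2): attacks (4,3) (4,1) (5,2) (3,2) (5,3) (5,1) (3,3) (3,1)
  WK@(5,1): attacks (5,2) (5,0) (4,1) (4,2) (4,0)
W attacks (3,1): yes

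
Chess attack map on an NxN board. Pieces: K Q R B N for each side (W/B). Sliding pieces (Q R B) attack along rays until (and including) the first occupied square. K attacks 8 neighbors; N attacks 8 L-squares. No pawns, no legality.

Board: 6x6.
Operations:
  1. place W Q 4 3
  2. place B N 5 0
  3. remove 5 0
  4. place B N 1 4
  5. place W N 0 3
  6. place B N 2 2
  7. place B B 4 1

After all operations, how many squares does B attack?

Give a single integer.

Op 1: place WQ@(4,3)
Op 2: place BN@(5,0)
Op 3: remove (5,0)
Op 4: place BN@(1,4)
Op 5: place WN@(0,3)
Op 6: place BN@(2,2)
Op 7: place BB@(4,1)
Per-piece attacks for B:
  BN@(1,4): attacks (3,5) (2,2) (3,3) (0,2)
  BN@(2,2): attacks (3,4) (4,3) (1,4) (0,3) (3,0) (4,1) (1,0) (0,1)
  BB@(4,1): attacks (5,2) (5,0) (3,2) (2,3) (1,4) (3,0) [ray(-1,1) blocked at (1,4)]
Union (16 distinct): (0,1) (0,2) (0,3) (1,0) (1,4) (2,2) (2,3) (3,0) (3,2) (3,3) (3,4) (3,5) (4,1) (4,3) (5,0) (5,2)

Answer: 16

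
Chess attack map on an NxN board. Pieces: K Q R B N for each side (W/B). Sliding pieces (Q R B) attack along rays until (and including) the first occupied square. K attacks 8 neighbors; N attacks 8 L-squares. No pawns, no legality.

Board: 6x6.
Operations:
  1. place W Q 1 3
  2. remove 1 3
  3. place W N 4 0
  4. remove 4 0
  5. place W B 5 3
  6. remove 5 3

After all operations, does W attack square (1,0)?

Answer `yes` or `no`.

Answer: no

Derivation:
Op 1: place WQ@(1,3)
Op 2: remove (1,3)
Op 3: place WN@(4,0)
Op 4: remove (4,0)
Op 5: place WB@(5,3)
Op 6: remove (5,3)
Per-piece attacks for W:
W attacks (1,0): no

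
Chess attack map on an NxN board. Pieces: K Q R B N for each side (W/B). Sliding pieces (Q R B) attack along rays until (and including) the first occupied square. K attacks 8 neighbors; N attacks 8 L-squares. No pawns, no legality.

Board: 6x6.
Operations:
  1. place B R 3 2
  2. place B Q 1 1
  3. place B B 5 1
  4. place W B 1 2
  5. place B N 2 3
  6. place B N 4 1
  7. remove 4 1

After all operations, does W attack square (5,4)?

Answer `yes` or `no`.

Answer: no

Derivation:
Op 1: place BR@(3,2)
Op 2: place BQ@(1,1)
Op 3: place BB@(5,1)
Op 4: place WB@(1,2)
Op 5: place BN@(2,3)
Op 6: place BN@(4,1)
Op 7: remove (4,1)
Per-piece attacks for W:
  WB@(1,2): attacks (2,3) (2,1) (3,0) (0,3) (0,1) [ray(1,1) blocked at (2,3)]
W attacks (5,4): no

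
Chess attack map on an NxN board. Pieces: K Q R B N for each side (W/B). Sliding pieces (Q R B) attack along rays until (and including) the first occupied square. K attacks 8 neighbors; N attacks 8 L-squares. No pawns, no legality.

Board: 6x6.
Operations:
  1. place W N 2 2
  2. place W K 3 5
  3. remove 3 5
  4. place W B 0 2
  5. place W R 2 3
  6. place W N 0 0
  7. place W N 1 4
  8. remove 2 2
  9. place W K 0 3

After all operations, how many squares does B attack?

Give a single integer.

Op 1: place WN@(2,2)
Op 2: place WK@(3,5)
Op 3: remove (3,5)
Op 4: place WB@(0,2)
Op 5: place WR@(2,3)
Op 6: place WN@(0,0)
Op 7: place WN@(1,4)
Op 8: remove (2,2)
Op 9: place WK@(0,3)
Per-piece attacks for B:
Union (0 distinct): (none)

Answer: 0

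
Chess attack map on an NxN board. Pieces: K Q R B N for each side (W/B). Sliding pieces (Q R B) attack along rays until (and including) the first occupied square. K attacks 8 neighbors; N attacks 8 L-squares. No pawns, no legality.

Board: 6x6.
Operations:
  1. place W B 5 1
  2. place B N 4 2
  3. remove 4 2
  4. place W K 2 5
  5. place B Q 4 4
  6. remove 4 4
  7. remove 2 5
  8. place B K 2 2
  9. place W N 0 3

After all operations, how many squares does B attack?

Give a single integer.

Op 1: place WB@(5,1)
Op 2: place BN@(4,2)
Op 3: remove (4,2)
Op 4: place WK@(2,5)
Op 5: place BQ@(4,4)
Op 6: remove (4,4)
Op 7: remove (2,5)
Op 8: place BK@(2,2)
Op 9: place WN@(0,3)
Per-piece attacks for B:
  BK@(2,2): attacks (2,3) (2,1) (3,2) (1,2) (3,3) (3,1) (1,3) (1,1)
Union (8 distinct): (1,1) (1,2) (1,3) (2,1) (2,3) (3,1) (3,2) (3,3)

Answer: 8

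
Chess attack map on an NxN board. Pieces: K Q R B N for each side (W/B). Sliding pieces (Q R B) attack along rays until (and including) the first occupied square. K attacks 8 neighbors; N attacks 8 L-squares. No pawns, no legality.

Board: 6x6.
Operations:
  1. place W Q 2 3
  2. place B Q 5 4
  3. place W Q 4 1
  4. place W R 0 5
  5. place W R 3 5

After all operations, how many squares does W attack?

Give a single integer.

Answer: 34

Derivation:
Op 1: place WQ@(2,3)
Op 2: place BQ@(5,4)
Op 3: place WQ@(4,1)
Op 4: place WR@(0,5)
Op 5: place WR@(3,5)
Per-piece attacks for W:
  WR@(0,5): attacks (0,4) (0,3) (0,2) (0,1) (0,0) (1,5) (2,5) (3,5) [ray(1,0) blocked at (3,5)]
  WQ@(2,3): attacks (2,4) (2,5) (2,2) (2,1) (2,0) (3,3) (4,3) (5,3) (1,3) (0,3) (3,4) (4,5) (3,2) (4,1) (1,4) (0,5) (1,2) (0,1) [ray(1,-1) blocked at (4,1); ray(-1,1) blocked at (0,5)]
  WR@(3,5): attacks (3,4) (3,3) (3,2) (3,1) (3,0) (4,5) (5,5) (2,5) (1,5) (0,5) [ray(-1,0) blocked at (0,5)]
  WQ@(4,1): attacks (4,2) (4,3) (4,4) (4,5) (4,0) (5,1) (3,1) (2,1) (1,1) (0,1) (5,2) (5,0) (3,2) (2,3) (3,0) [ray(-1,1) blocked at (2,3)]
Union (34 distinct): (0,0) (0,1) (0,2) (0,3) (0,4) (0,5) (1,1) (1,2) (1,3) (1,4) (1,5) (2,0) (2,1) (2,2) (2,3) (2,4) (2,5) (3,0) (3,1) (3,2) (3,3) (3,4) (3,5) (4,0) (4,1) (4,2) (4,3) (4,4) (4,5) (5,0) (5,1) (5,2) (5,3) (5,5)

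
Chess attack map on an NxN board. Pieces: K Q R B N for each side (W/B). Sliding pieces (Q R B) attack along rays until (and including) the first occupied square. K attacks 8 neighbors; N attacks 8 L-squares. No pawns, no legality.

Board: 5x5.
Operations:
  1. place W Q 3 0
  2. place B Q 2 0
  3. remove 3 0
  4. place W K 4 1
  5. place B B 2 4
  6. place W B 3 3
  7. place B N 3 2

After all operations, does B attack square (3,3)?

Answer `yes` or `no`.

Answer: yes

Derivation:
Op 1: place WQ@(3,0)
Op 2: place BQ@(2,0)
Op 3: remove (3,0)
Op 4: place WK@(4,1)
Op 5: place BB@(2,4)
Op 6: place WB@(3,3)
Op 7: place BN@(3,2)
Per-piece attacks for B:
  BQ@(2,0): attacks (2,1) (2,2) (2,3) (2,4) (3,0) (4,0) (1,0) (0,0) (3,1) (4,2) (1,1) (0,2) [ray(0,1) blocked at (2,4)]
  BB@(2,4): attacks (3,3) (1,3) (0,2) [ray(1,-1) blocked at (3,3)]
  BN@(3,2): attacks (4,4) (2,4) (1,3) (4,0) (2,0) (1,1)
B attacks (3,3): yes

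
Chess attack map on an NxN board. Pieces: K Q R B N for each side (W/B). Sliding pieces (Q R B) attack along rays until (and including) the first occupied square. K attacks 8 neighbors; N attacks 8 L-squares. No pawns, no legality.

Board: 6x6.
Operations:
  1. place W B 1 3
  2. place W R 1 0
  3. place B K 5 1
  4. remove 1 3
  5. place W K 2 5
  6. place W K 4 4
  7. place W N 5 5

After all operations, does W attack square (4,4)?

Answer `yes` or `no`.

Op 1: place WB@(1,3)
Op 2: place WR@(1,0)
Op 3: place BK@(5,1)
Op 4: remove (1,3)
Op 5: place WK@(2,5)
Op 6: place WK@(4,4)
Op 7: place WN@(5,5)
Per-piece attacks for W:
  WR@(1,0): attacks (1,1) (1,2) (1,3) (1,4) (1,5) (2,0) (3,0) (4,0) (5,0) (0,0)
  WK@(2,5): attacks (2,4) (3,5) (1,5) (3,4) (1,4)
  WK@(4,4): attacks (4,5) (4,3) (5,4) (3,4) (5,5) (5,3) (3,5) (3,3)
  WN@(5,5): attacks (4,3) (3,4)
W attacks (4,4): no

Answer: no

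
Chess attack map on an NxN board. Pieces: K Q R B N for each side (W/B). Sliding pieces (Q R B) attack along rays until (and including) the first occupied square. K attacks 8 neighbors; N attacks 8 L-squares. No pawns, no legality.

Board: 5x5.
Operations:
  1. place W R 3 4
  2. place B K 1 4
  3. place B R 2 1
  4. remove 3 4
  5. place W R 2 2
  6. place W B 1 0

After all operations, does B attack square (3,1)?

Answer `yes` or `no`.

Answer: yes

Derivation:
Op 1: place WR@(3,4)
Op 2: place BK@(1,4)
Op 3: place BR@(2,1)
Op 4: remove (3,4)
Op 5: place WR@(2,2)
Op 6: place WB@(1,0)
Per-piece attacks for B:
  BK@(1,4): attacks (1,3) (2,4) (0,4) (2,3) (0,3)
  BR@(2,1): attacks (2,2) (2,0) (3,1) (4,1) (1,1) (0,1) [ray(0,1) blocked at (2,2)]
B attacks (3,1): yes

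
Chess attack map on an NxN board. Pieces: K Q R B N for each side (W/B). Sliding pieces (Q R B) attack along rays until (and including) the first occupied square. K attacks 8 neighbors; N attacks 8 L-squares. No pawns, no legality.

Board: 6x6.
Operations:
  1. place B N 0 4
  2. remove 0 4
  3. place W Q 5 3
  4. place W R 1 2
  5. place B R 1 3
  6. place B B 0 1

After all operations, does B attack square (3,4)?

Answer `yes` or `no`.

Answer: no

Derivation:
Op 1: place BN@(0,4)
Op 2: remove (0,4)
Op 3: place WQ@(5,3)
Op 4: place WR@(1,2)
Op 5: place BR@(1,3)
Op 6: place BB@(0,1)
Per-piece attacks for B:
  BB@(0,1): attacks (1,2) (1,0) [ray(1,1) blocked at (1,2)]
  BR@(1,3): attacks (1,4) (1,5) (1,2) (2,3) (3,3) (4,3) (5,3) (0,3) [ray(0,-1) blocked at (1,2); ray(1,0) blocked at (5,3)]
B attacks (3,4): no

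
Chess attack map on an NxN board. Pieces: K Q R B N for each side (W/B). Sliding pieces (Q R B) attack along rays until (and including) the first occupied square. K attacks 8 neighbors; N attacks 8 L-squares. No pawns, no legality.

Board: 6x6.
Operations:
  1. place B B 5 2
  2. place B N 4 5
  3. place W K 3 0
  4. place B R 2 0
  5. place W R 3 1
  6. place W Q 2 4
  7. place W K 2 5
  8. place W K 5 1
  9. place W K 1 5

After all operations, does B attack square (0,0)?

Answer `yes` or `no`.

Op 1: place BB@(5,2)
Op 2: place BN@(4,5)
Op 3: place WK@(3,0)
Op 4: place BR@(2,0)
Op 5: place WR@(3,1)
Op 6: place WQ@(2,4)
Op 7: place WK@(2,5)
Op 8: place WK@(5,1)
Op 9: place WK@(1,5)
Per-piece attacks for B:
  BR@(2,0): attacks (2,1) (2,2) (2,3) (2,4) (3,0) (1,0) (0,0) [ray(0,1) blocked at (2,4); ray(1,0) blocked at (3,0)]
  BN@(4,5): attacks (5,3) (3,3) (2,4)
  BB@(5,2): attacks (4,3) (3,4) (2,5) (4,1) (3,0) [ray(-1,1) blocked at (2,5); ray(-1,-1) blocked at (3,0)]
B attacks (0,0): yes

Answer: yes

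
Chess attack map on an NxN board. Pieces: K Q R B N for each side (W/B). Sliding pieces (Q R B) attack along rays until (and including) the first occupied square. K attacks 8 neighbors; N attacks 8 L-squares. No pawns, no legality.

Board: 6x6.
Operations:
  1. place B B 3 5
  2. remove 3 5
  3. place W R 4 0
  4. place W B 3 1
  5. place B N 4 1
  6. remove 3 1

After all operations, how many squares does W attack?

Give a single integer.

Op 1: place BB@(3,5)
Op 2: remove (3,5)
Op 3: place WR@(4,0)
Op 4: place WB@(3,1)
Op 5: place BN@(4,1)
Op 6: remove (3,1)
Per-piece attacks for W:
  WR@(4,0): attacks (4,1) (5,0) (3,0) (2,0) (1,0) (0,0) [ray(0,1) blocked at (4,1)]
Union (6 distinct): (0,0) (1,0) (2,0) (3,0) (4,1) (5,0)

Answer: 6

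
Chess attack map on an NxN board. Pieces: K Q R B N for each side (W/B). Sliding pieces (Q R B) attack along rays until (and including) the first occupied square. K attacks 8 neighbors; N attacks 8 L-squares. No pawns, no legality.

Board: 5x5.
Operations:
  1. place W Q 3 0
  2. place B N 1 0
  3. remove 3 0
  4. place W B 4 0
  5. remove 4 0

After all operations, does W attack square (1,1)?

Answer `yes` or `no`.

Op 1: place WQ@(3,0)
Op 2: place BN@(1,0)
Op 3: remove (3,0)
Op 4: place WB@(4,0)
Op 5: remove (4,0)
Per-piece attacks for W:
W attacks (1,1): no

Answer: no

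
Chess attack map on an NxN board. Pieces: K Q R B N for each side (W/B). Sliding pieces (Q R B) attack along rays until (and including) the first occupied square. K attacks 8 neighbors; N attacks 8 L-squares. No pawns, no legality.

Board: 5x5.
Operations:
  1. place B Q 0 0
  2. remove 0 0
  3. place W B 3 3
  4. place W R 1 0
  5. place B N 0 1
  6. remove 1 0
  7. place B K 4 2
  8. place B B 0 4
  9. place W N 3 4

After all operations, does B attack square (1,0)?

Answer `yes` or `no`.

Answer: no

Derivation:
Op 1: place BQ@(0,0)
Op 2: remove (0,0)
Op 3: place WB@(3,3)
Op 4: place WR@(1,0)
Op 5: place BN@(0,1)
Op 6: remove (1,0)
Op 7: place BK@(4,2)
Op 8: place BB@(0,4)
Op 9: place WN@(3,4)
Per-piece attacks for B:
  BN@(0,1): attacks (1,3) (2,2) (2,0)
  BB@(0,4): attacks (1,3) (2,2) (3,1) (4,0)
  BK@(4,2): attacks (4,3) (4,1) (3,2) (3,3) (3,1)
B attacks (1,0): no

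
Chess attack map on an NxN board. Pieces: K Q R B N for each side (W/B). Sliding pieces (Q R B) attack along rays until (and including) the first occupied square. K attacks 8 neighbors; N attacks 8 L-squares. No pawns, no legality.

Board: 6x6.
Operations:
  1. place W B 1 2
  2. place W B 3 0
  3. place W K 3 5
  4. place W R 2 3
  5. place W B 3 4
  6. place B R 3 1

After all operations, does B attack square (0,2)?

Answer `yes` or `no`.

Answer: no

Derivation:
Op 1: place WB@(1,2)
Op 2: place WB@(3,0)
Op 3: place WK@(3,5)
Op 4: place WR@(2,3)
Op 5: place WB@(3,4)
Op 6: place BR@(3,1)
Per-piece attacks for B:
  BR@(3,1): attacks (3,2) (3,3) (3,4) (3,0) (4,1) (5,1) (2,1) (1,1) (0,1) [ray(0,1) blocked at (3,4); ray(0,-1) blocked at (3,0)]
B attacks (0,2): no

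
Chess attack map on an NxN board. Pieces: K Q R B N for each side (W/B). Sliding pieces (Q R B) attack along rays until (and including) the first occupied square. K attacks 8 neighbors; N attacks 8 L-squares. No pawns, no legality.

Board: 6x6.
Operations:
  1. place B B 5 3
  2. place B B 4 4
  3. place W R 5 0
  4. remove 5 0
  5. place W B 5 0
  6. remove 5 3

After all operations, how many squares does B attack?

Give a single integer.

Answer: 7

Derivation:
Op 1: place BB@(5,3)
Op 2: place BB@(4,4)
Op 3: place WR@(5,0)
Op 4: remove (5,0)
Op 5: place WB@(5,0)
Op 6: remove (5,3)
Per-piece attacks for B:
  BB@(4,4): attacks (5,5) (5,3) (3,5) (3,3) (2,2) (1,1) (0,0)
Union (7 distinct): (0,0) (1,1) (2,2) (3,3) (3,5) (5,3) (5,5)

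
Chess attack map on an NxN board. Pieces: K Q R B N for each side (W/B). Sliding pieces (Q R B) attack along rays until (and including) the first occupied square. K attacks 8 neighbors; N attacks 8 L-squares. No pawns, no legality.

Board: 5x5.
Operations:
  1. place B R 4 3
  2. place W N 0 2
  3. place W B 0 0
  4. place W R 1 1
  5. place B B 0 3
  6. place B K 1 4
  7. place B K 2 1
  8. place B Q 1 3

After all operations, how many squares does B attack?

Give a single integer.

Answer: 22

Derivation:
Op 1: place BR@(4,3)
Op 2: place WN@(0,2)
Op 3: place WB@(0,0)
Op 4: place WR@(1,1)
Op 5: place BB@(0,3)
Op 6: place BK@(1,4)
Op 7: place BK@(2,1)
Op 8: place BQ@(1,3)
Per-piece attacks for B:
  BB@(0,3): attacks (1,4) (1,2) (2,1) [ray(1,1) blocked at (1,4); ray(1,-1) blocked at (2,1)]
  BQ@(1,3): attacks (1,4) (1,2) (1,1) (2,3) (3,3) (4,3) (0,3) (2,4) (2,2) (3,1) (4,0) (0,4) (0,2) [ray(0,1) blocked at (1,4); ray(0,-1) blocked at (1,1); ray(1,0) blocked at (4,3); ray(-1,0) blocked at (0,3); ray(-1,-1) blocked at (0,2)]
  BK@(1,4): attacks (1,3) (2,4) (0,4) (2,3) (0,3)
  BK@(2,1): attacks (2,2) (2,0) (3,1) (1,1) (3,2) (3,0) (1,2) (1,0)
  BR@(4,3): attacks (4,4) (4,2) (4,1) (4,0) (3,3) (2,3) (1,3) [ray(-1,0) blocked at (1,3)]
Union (22 distinct): (0,2) (0,3) (0,4) (1,0) (1,1) (1,2) (1,3) (1,4) (2,0) (2,1) (2,2) (2,3) (2,4) (3,0) (3,1) (3,2) (3,3) (4,0) (4,1) (4,2) (4,3) (4,4)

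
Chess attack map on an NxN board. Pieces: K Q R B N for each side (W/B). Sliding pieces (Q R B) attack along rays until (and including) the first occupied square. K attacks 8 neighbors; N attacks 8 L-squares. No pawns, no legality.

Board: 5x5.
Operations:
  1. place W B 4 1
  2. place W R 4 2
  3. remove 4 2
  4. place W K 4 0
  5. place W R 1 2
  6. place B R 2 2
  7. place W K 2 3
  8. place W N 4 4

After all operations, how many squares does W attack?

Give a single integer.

Answer: 15

Derivation:
Op 1: place WB@(4,1)
Op 2: place WR@(4,2)
Op 3: remove (4,2)
Op 4: place WK@(4,0)
Op 5: place WR@(1,2)
Op 6: place BR@(2,2)
Op 7: place WK@(2,3)
Op 8: place WN@(4,4)
Per-piece attacks for W:
  WR@(1,2): attacks (1,3) (1,4) (1,1) (1,0) (2,2) (0,2) [ray(1,0) blocked at (2,2)]
  WK@(2,3): attacks (2,4) (2,2) (3,3) (1,3) (3,4) (3,2) (1,4) (1,2)
  WK@(4,0): attacks (4,1) (3,0) (3,1)
  WB@(4,1): attacks (3,2) (2,3) (3,0) [ray(-1,1) blocked at (2,3)]
  WN@(4,4): attacks (3,2) (2,3)
Union (15 distinct): (0,2) (1,0) (1,1) (1,2) (1,3) (1,4) (2,2) (2,3) (2,4) (3,0) (3,1) (3,2) (3,3) (3,4) (4,1)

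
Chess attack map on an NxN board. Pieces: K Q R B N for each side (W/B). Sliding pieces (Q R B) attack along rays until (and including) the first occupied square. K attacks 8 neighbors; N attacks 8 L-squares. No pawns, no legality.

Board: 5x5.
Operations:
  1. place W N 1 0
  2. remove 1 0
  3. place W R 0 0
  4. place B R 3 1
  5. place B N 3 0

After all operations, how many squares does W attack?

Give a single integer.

Answer: 7

Derivation:
Op 1: place WN@(1,0)
Op 2: remove (1,0)
Op 3: place WR@(0,0)
Op 4: place BR@(3,1)
Op 5: place BN@(3,0)
Per-piece attacks for W:
  WR@(0,0): attacks (0,1) (0,2) (0,3) (0,4) (1,0) (2,0) (3,0) [ray(1,0) blocked at (3,0)]
Union (7 distinct): (0,1) (0,2) (0,3) (0,4) (1,0) (2,0) (3,0)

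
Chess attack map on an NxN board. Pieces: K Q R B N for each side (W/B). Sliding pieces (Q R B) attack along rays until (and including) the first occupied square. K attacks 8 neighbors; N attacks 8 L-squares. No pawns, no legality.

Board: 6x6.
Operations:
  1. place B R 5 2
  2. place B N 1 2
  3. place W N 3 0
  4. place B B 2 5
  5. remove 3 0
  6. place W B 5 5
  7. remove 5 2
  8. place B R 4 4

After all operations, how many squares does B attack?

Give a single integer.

Op 1: place BR@(5,2)
Op 2: place BN@(1,2)
Op 3: place WN@(3,0)
Op 4: place BB@(2,5)
Op 5: remove (3,0)
Op 6: place WB@(5,5)
Op 7: remove (5,2)
Op 8: place BR@(4,4)
Per-piece attacks for B:
  BN@(1,2): attacks (2,4) (3,3) (0,4) (2,0) (3,1) (0,0)
  BB@(2,5): attacks (3,4) (4,3) (5,2) (1,4) (0,3)
  BR@(4,4): attacks (4,5) (4,3) (4,2) (4,1) (4,0) (5,4) (3,4) (2,4) (1,4) (0,4)
Union (16 distinct): (0,0) (0,3) (0,4) (1,4) (2,0) (2,4) (3,1) (3,3) (3,4) (4,0) (4,1) (4,2) (4,3) (4,5) (5,2) (5,4)

Answer: 16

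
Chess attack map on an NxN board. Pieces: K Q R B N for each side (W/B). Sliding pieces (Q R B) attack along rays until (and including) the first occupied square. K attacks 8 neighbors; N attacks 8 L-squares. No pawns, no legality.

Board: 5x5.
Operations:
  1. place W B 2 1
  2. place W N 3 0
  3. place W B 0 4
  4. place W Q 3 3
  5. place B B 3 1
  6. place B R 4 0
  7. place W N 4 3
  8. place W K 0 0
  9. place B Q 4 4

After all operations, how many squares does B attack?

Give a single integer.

Answer: 13

Derivation:
Op 1: place WB@(2,1)
Op 2: place WN@(3,0)
Op 3: place WB@(0,4)
Op 4: place WQ@(3,3)
Op 5: place BB@(3,1)
Op 6: place BR@(4,0)
Op 7: place WN@(4,3)
Op 8: place WK@(0,0)
Op 9: place BQ@(4,4)
Per-piece attacks for B:
  BB@(3,1): attacks (4,2) (4,0) (2,2) (1,3) (0,4) (2,0) [ray(1,-1) blocked at (4,0); ray(-1,1) blocked at (0,4)]
  BR@(4,0): attacks (4,1) (4,2) (4,3) (3,0) [ray(0,1) blocked at (4,3); ray(-1,0) blocked at (3,0)]
  BQ@(4,4): attacks (4,3) (3,4) (2,4) (1,4) (0,4) (3,3) [ray(0,-1) blocked at (4,3); ray(-1,0) blocked at (0,4); ray(-1,-1) blocked at (3,3)]
Union (13 distinct): (0,4) (1,3) (1,4) (2,0) (2,2) (2,4) (3,0) (3,3) (3,4) (4,0) (4,1) (4,2) (4,3)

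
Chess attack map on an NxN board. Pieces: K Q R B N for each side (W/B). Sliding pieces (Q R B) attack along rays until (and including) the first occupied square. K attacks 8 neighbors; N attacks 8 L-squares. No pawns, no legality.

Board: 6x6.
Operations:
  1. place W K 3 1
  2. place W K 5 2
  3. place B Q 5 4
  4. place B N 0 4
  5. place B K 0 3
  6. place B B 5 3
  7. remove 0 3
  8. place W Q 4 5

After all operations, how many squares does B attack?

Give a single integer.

Answer: 18

Derivation:
Op 1: place WK@(3,1)
Op 2: place WK@(5,2)
Op 3: place BQ@(5,4)
Op 4: place BN@(0,4)
Op 5: place BK@(0,3)
Op 6: place BB@(5,3)
Op 7: remove (0,3)
Op 8: place WQ@(4,5)
Per-piece attacks for B:
  BN@(0,4): attacks (2,5) (1,2) (2,3)
  BB@(5,3): attacks (4,4) (3,5) (4,2) (3,1) [ray(-1,-1) blocked at (3,1)]
  BQ@(5,4): attacks (5,5) (5,3) (4,4) (3,4) (2,4) (1,4) (0,4) (4,5) (4,3) (3,2) (2,1) (1,0) [ray(0,-1) blocked at (5,3); ray(-1,0) blocked at (0,4); ray(-1,1) blocked at (4,5)]
Union (18 distinct): (0,4) (1,0) (1,2) (1,4) (2,1) (2,3) (2,4) (2,5) (3,1) (3,2) (3,4) (3,5) (4,2) (4,3) (4,4) (4,5) (5,3) (5,5)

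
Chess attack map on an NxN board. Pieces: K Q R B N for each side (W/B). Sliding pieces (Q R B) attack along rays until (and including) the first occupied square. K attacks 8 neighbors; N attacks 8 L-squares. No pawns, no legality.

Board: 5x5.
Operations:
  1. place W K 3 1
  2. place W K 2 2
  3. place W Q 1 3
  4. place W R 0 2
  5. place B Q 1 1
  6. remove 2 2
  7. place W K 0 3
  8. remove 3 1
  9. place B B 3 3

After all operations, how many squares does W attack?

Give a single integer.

Op 1: place WK@(3,1)
Op 2: place WK@(2,2)
Op 3: place WQ@(1,3)
Op 4: place WR@(0,2)
Op 5: place BQ@(1,1)
Op 6: remove (2,2)
Op 7: place WK@(0,3)
Op 8: remove (3,1)
Op 9: place BB@(3,3)
Per-piece attacks for W:
  WR@(0,2): attacks (0,3) (0,1) (0,0) (1,2) (2,2) (3,2) (4,2) [ray(0,1) blocked at (0,3)]
  WK@(0,3): attacks (0,4) (0,2) (1,3) (1,4) (1,2)
  WQ@(1,3): attacks (1,4) (1,2) (1,1) (2,3) (3,3) (0,3) (2,4) (2,2) (3,1) (4,0) (0,4) (0,2) [ray(0,-1) blocked at (1,1); ray(1,0) blocked at (3,3); ray(-1,0) blocked at (0,3); ray(-1,-1) blocked at (0,2)]
Union (17 distinct): (0,0) (0,1) (0,2) (0,3) (0,4) (1,1) (1,2) (1,3) (1,4) (2,2) (2,3) (2,4) (3,1) (3,2) (3,3) (4,0) (4,2)

Answer: 17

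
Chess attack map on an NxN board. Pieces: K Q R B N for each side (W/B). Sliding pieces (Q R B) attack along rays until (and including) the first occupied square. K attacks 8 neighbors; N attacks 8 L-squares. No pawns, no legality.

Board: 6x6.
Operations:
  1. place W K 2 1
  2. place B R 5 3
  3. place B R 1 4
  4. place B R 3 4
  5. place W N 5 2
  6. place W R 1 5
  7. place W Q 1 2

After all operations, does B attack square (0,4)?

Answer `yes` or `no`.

Answer: yes

Derivation:
Op 1: place WK@(2,1)
Op 2: place BR@(5,3)
Op 3: place BR@(1,4)
Op 4: place BR@(3,4)
Op 5: place WN@(5,2)
Op 6: place WR@(1,5)
Op 7: place WQ@(1,2)
Per-piece attacks for B:
  BR@(1,4): attacks (1,5) (1,3) (1,2) (2,4) (3,4) (0,4) [ray(0,1) blocked at (1,5); ray(0,-1) blocked at (1,2); ray(1,0) blocked at (3,4)]
  BR@(3,4): attacks (3,5) (3,3) (3,2) (3,1) (3,0) (4,4) (5,4) (2,4) (1,4) [ray(-1,0) blocked at (1,4)]
  BR@(5,3): attacks (5,4) (5,5) (5,2) (4,3) (3,3) (2,3) (1,3) (0,3) [ray(0,-1) blocked at (5,2)]
B attacks (0,4): yes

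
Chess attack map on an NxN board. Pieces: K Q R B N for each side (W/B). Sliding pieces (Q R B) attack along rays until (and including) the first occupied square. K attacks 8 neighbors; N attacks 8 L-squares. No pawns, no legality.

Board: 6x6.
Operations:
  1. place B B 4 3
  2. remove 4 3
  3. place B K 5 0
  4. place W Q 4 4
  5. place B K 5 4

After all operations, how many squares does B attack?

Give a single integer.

Answer: 8

Derivation:
Op 1: place BB@(4,3)
Op 2: remove (4,3)
Op 3: place BK@(5,0)
Op 4: place WQ@(4,4)
Op 5: place BK@(5,4)
Per-piece attacks for B:
  BK@(5,0): attacks (5,1) (4,0) (4,1)
  BK@(5,4): attacks (5,5) (5,3) (4,4) (4,5) (4,3)
Union (8 distinct): (4,0) (4,1) (4,3) (4,4) (4,5) (5,1) (5,3) (5,5)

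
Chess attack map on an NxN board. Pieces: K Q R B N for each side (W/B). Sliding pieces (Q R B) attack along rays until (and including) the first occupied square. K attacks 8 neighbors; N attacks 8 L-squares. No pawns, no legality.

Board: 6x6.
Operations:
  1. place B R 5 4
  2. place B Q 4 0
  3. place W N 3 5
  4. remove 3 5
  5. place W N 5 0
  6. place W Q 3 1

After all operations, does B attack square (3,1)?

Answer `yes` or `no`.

Op 1: place BR@(5,4)
Op 2: place BQ@(4,0)
Op 3: place WN@(3,5)
Op 4: remove (3,5)
Op 5: place WN@(5,0)
Op 6: place WQ@(3,1)
Per-piece attacks for B:
  BQ@(4,0): attacks (4,1) (4,2) (4,3) (4,4) (4,5) (5,0) (3,0) (2,0) (1,0) (0,0) (5,1) (3,1) [ray(1,0) blocked at (5,0); ray(-1,1) blocked at (3,1)]
  BR@(5,4): attacks (5,5) (5,3) (5,2) (5,1) (5,0) (4,4) (3,4) (2,4) (1,4) (0,4) [ray(0,-1) blocked at (5,0)]
B attacks (3,1): yes

Answer: yes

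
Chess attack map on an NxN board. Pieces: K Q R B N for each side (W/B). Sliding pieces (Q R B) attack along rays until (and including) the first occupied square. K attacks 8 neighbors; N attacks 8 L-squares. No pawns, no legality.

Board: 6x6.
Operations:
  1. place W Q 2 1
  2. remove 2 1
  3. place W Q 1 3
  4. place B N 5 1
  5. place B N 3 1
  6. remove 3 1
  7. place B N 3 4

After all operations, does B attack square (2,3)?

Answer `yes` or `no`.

Op 1: place WQ@(2,1)
Op 2: remove (2,1)
Op 3: place WQ@(1,3)
Op 4: place BN@(5,1)
Op 5: place BN@(3,1)
Op 6: remove (3,1)
Op 7: place BN@(3,4)
Per-piece attacks for B:
  BN@(3,4): attacks (5,5) (1,5) (4,2) (5,3) (2,2) (1,3)
  BN@(5,1): attacks (4,3) (3,2) (3,0)
B attacks (2,3): no

Answer: no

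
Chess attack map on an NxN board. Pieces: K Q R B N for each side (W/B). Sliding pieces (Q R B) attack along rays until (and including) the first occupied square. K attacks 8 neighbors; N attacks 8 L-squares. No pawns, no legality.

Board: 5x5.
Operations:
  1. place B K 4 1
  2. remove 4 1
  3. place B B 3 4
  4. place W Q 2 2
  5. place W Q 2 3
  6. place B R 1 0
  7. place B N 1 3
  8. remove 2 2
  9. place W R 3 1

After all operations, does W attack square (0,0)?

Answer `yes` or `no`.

Answer: no

Derivation:
Op 1: place BK@(4,1)
Op 2: remove (4,1)
Op 3: place BB@(3,4)
Op 4: place WQ@(2,2)
Op 5: place WQ@(2,3)
Op 6: place BR@(1,0)
Op 7: place BN@(1,3)
Op 8: remove (2,2)
Op 9: place WR@(3,1)
Per-piece attacks for W:
  WQ@(2,3): attacks (2,4) (2,2) (2,1) (2,0) (3,3) (4,3) (1,3) (3,4) (3,2) (4,1) (1,4) (1,2) (0,1) [ray(-1,0) blocked at (1,3); ray(1,1) blocked at (3,4)]
  WR@(3,1): attacks (3,2) (3,3) (3,4) (3,0) (4,1) (2,1) (1,1) (0,1) [ray(0,1) blocked at (3,4)]
W attacks (0,0): no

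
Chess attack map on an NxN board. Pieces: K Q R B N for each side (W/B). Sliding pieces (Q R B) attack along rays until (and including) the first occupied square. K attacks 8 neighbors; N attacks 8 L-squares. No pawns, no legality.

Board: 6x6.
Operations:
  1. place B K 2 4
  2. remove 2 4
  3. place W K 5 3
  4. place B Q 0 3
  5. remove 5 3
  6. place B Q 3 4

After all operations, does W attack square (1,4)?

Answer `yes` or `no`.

Op 1: place BK@(2,4)
Op 2: remove (2,4)
Op 3: place WK@(5,3)
Op 4: place BQ@(0,3)
Op 5: remove (5,3)
Op 6: place BQ@(3,4)
Per-piece attacks for W:
W attacks (1,4): no

Answer: no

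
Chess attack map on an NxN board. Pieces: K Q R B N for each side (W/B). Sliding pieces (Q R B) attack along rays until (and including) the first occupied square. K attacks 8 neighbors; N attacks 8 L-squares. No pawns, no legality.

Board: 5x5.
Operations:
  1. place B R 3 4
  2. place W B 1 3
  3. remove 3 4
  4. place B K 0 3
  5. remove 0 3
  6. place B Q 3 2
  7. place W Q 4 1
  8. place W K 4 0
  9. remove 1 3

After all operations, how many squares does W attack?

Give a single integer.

Op 1: place BR@(3,4)
Op 2: place WB@(1,3)
Op 3: remove (3,4)
Op 4: place BK@(0,3)
Op 5: remove (0,3)
Op 6: place BQ@(3,2)
Op 7: place WQ@(4,1)
Op 8: place WK@(4,0)
Op 9: remove (1,3)
Per-piece attacks for W:
  WK@(4,0): attacks (4,1) (3,0) (3,1)
  WQ@(4,1): attacks (4,2) (4,3) (4,4) (4,0) (3,1) (2,1) (1,1) (0,1) (3,2) (3,0) [ray(0,-1) blocked at (4,0); ray(-1,1) blocked at (3,2)]
Union (11 distinct): (0,1) (1,1) (2,1) (3,0) (3,1) (3,2) (4,0) (4,1) (4,2) (4,3) (4,4)

Answer: 11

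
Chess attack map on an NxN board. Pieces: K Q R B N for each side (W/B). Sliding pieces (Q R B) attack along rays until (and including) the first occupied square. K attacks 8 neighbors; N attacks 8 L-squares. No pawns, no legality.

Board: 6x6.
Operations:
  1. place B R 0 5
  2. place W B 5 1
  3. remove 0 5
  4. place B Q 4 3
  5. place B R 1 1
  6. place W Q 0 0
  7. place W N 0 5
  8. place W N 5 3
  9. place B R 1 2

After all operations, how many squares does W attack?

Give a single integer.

Answer: 20

Derivation:
Op 1: place BR@(0,5)
Op 2: place WB@(5,1)
Op 3: remove (0,5)
Op 4: place BQ@(4,3)
Op 5: place BR@(1,1)
Op 6: place WQ@(0,0)
Op 7: place WN@(0,5)
Op 8: place WN@(5,3)
Op 9: place BR@(1,2)
Per-piece attacks for W:
  WQ@(0,0): attacks (0,1) (0,2) (0,3) (0,4) (0,5) (1,0) (2,0) (3,0) (4,0) (5,0) (1,1) [ray(0,1) blocked at (0,5); ray(1,1) blocked at (1,1)]
  WN@(0,5): attacks (1,3) (2,4)
  WB@(5,1): attacks (4,2) (3,3) (2,4) (1,5) (4,0)
  WN@(5,3): attacks (4,5) (3,4) (4,1) (3,2)
Union (20 distinct): (0,1) (0,2) (0,3) (0,4) (0,5) (1,0) (1,1) (1,3) (1,5) (2,0) (2,4) (3,0) (3,2) (3,3) (3,4) (4,0) (4,1) (4,2) (4,5) (5,0)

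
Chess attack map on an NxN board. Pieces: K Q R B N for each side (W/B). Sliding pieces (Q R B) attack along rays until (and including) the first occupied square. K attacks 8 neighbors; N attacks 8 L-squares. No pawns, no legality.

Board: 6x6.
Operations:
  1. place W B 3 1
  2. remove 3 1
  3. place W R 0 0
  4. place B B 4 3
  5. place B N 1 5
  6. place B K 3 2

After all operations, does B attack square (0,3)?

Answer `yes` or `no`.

Op 1: place WB@(3,1)
Op 2: remove (3,1)
Op 3: place WR@(0,0)
Op 4: place BB@(4,3)
Op 5: place BN@(1,5)
Op 6: place BK@(3,2)
Per-piece attacks for B:
  BN@(1,5): attacks (2,3) (3,4) (0,3)
  BK@(3,2): attacks (3,3) (3,1) (4,2) (2,2) (4,3) (4,1) (2,3) (2,1)
  BB@(4,3): attacks (5,4) (5,2) (3,4) (2,5) (3,2) [ray(-1,-1) blocked at (3,2)]
B attacks (0,3): yes

Answer: yes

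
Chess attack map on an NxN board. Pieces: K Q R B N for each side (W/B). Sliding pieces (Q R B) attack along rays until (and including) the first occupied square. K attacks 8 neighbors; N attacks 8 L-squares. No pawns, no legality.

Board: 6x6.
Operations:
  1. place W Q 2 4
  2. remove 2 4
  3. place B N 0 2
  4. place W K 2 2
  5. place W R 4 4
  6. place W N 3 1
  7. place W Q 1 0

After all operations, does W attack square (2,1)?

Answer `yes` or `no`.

Op 1: place WQ@(2,4)
Op 2: remove (2,4)
Op 3: place BN@(0,2)
Op 4: place WK@(2,2)
Op 5: place WR@(4,4)
Op 6: place WN@(3,1)
Op 7: place WQ@(1,0)
Per-piece attacks for W:
  WQ@(1,0): attacks (1,1) (1,2) (1,3) (1,4) (1,5) (2,0) (3,0) (4,0) (5,0) (0,0) (2,1) (3,2) (4,3) (5,4) (0,1)
  WK@(2,2): attacks (2,3) (2,1) (3,2) (1,2) (3,3) (3,1) (1,3) (1,1)
  WN@(3,1): attacks (4,3) (5,2) (2,3) (1,2) (5,0) (1,0)
  WR@(4,4): attacks (4,5) (4,3) (4,2) (4,1) (4,0) (5,4) (3,4) (2,4) (1,4) (0,4)
W attacks (2,1): yes

Answer: yes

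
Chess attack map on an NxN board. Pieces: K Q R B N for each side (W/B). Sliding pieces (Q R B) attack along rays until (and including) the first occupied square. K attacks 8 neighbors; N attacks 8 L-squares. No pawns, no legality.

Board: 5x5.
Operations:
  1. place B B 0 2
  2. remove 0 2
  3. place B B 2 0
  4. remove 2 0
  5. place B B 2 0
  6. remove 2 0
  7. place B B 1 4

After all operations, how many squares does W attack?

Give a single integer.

Op 1: place BB@(0,2)
Op 2: remove (0,2)
Op 3: place BB@(2,0)
Op 4: remove (2,0)
Op 5: place BB@(2,0)
Op 6: remove (2,0)
Op 7: place BB@(1,4)
Per-piece attacks for W:
Union (0 distinct): (none)

Answer: 0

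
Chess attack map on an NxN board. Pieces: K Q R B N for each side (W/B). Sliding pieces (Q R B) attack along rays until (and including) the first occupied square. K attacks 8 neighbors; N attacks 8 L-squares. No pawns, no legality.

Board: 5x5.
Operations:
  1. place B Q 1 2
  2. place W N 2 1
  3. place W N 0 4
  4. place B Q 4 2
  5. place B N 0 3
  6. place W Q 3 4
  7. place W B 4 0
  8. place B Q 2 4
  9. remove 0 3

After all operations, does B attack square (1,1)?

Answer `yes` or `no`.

Op 1: place BQ@(1,2)
Op 2: place WN@(2,1)
Op 3: place WN@(0,4)
Op 4: place BQ@(4,2)
Op 5: place BN@(0,3)
Op 6: place WQ@(3,4)
Op 7: place WB@(4,0)
Op 8: place BQ@(2,4)
Op 9: remove (0,3)
Per-piece attacks for B:
  BQ@(1,2): attacks (1,3) (1,4) (1,1) (1,0) (2,2) (3,2) (4,2) (0,2) (2,3) (3,4) (2,1) (0,3) (0,1) [ray(1,0) blocked at (4,2); ray(1,1) blocked at (3,4); ray(1,-1) blocked at (2,1)]
  BQ@(2,4): attacks (2,3) (2,2) (2,1) (3,4) (1,4) (0,4) (3,3) (4,2) (1,3) (0,2) [ray(0,-1) blocked at (2,1); ray(1,0) blocked at (3,4); ray(-1,0) blocked at (0,4); ray(1,-1) blocked at (4,2)]
  BQ@(4,2): attacks (4,3) (4,4) (4,1) (4,0) (3,2) (2,2) (1,2) (3,3) (2,4) (3,1) (2,0) [ray(0,-1) blocked at (4,0); ray(-1,0) blocked at (1,2); ray(-1,1) blocked at (2,4)]
B attacks (1,1): yes

Answer: yes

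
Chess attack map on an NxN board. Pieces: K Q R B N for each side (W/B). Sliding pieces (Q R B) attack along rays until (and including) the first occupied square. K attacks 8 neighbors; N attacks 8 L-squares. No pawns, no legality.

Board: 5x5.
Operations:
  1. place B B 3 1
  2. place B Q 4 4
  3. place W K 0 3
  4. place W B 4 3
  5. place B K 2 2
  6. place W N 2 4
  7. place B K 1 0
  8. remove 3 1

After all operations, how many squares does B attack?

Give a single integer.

Answer: 15

Derivation:
Op 1: place BB@(3,1)
Op 2: place BQ@(4,4)
Op 3: place WK@(0,3)
Op 4: place WB@(4,3)
Op 5: place BK@(2,2)
Op 6: place WN@(2,4)
Op 7: place BK@(1,0)
Op 8: remove (3,1)
Per-piece attacks for B:
  BK@(1,0): attacks (1,1) (2,0) (0,0) (2,1) (0,1)
  BK@(2,2): attacks (2,3) (2,1) (3,2) (1,2) (3,3) (3,1) (1,3) (1,1)
  BQ@(4,4): attacks (4,3) (3,4) (2,4) (3,3) (2,2) [ray(0,-1) blocked at (4,3); ray(-1,0) blocked at (2,4); ray(-1,-1) blocked at (2,2)]
Union (15 distinct): (0,0) (0,1) (1,1) (1,2) (1,3) (2,0) (2,1) (2,2) (2,3) (2,4) (3,1) (3,2) (3,3) (3,4) (4,3)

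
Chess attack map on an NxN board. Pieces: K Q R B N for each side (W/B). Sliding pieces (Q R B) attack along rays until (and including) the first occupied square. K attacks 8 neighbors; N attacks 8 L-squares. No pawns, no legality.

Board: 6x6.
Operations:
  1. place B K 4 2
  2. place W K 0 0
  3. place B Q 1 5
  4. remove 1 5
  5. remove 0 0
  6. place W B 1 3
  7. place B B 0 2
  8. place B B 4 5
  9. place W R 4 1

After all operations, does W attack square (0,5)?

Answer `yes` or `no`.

Op 1: place BK@(4,2)
Op 2: place WK@(0,0)
Op 3: place BQ@(1,5)
Op 4: remove (1,5)
Op 5: remove (0,0)
Op 6: place WB@(1,3)
Op 7: place BB@(0,2)
Op 8: place BB@(4,5)
Op 9: place WR@(4,1)
Per-piece attacks for W:
  WB@(1,3): attacks (2,4) (3,5) (2,2) (3,1) (4,0) (0,4) (0,2) [ray(-1,-1) blocked at (0,2)]
  WR@(4,1): attacks (4,2) (4,0) (5,1) (3,1) (2,1) (1,1) (0,1) [ray(0,1) blocked at (4,2)]
W attacks (0,5): no

Answer: no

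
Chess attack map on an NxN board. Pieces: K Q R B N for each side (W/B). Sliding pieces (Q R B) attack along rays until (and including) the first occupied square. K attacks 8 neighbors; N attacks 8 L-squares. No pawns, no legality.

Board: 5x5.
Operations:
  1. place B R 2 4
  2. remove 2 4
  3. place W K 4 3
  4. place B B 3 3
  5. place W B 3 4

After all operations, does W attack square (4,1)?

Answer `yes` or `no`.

Answer: no

Derivation:
Op 1: place BR@(2,4)
Op 2: remove (2,4)
Op 3: place WK@(4,3)
Op 4: place BB@(3,3)
Op 5: place WB@(3,4)
Per-piece attacks for W:
  WB@(3,4): attacks (4,3) (2,3) (1,2) (0,1) [ray(1,-1) blocked at (4,3)]
  WK@(4,3): attacks (4,4) (4,2) (3,3) (3,4) (3,2)
W attacks (4,1): no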